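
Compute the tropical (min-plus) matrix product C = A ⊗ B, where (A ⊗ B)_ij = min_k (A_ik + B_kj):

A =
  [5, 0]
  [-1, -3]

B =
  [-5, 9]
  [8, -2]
A ⊗ B =
  [0, -2]
  [-6, -5]

Apply the min-plus product entry-by-entry:
  C[0][0] = min over k of (A[0][0] + B[0][0] = 5 + -5 = 0, A[0][1] + B[1][0] = 0 + 8 = 8) = 0 (attained at k = 0)
  C[0][1] = min over k of (A[0][0] + B[0][1] = 5 + 9 = 14, A[0][1] + B[1][1] = 0 + -2 = -2) = -2 (attained at k = 1)
  C[1][0] = min over k of (A[1][0] + B[0][0] = -1 + -5 = -6, A[1][1] + B[1][0] = -3 + 8 = 5) = -6 (attained at k = 0)
  C[1][1] = min over k of (A[1][0] + B[0][1] = -1 + 9 = 8, A[1][1] + B[1][1] = -3 + -2 = -5) = -5 (attained at k = 1)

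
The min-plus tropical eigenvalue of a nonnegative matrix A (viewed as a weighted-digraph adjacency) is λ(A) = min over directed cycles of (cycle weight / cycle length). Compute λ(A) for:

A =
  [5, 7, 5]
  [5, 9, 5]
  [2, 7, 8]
λ(A) = 7/2

Enumerate directed cycles and compute their means (weight / length). Sample:
  cycle 0 → 0: weight = 5, length = 1, mean = 5/1 ≈ 5.000
  cycle 1 → 1: weight = 9, length = 1, mean = 9/1 ≈ 9.000
  cycle 2 → 2: weight = 8, length = 1, mean = 8/1 ≈ 8.000
  cycle 0 → 1 → 0: weight = 12, length = 2, mean = 12/2 ≈ 6.000
  cycle 0 → 2 → 0: weight = 7, length = 2, mean = 7/2 ≈ 3.500
  cycle 1 → 0 → 1: weight = 12, length = 2, mean = 12/2 ≈ 6.000
Minimum mean = 3.500, attained e.g. along the cycle 0 → 2 → 0 with weight 7 and length 2. So λ(A) = 7/2 = 7/2.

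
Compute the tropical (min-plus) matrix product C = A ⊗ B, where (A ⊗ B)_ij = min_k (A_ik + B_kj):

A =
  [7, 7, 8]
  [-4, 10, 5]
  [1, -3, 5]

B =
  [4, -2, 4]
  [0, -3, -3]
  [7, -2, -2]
A ⊗ B =
  [7, 4, 4]
  [0, -6, 0]
  [-3, -6, -6]

Apply the min-plus product entry-by-entry:
  C[0][0] = min over k of (A[0][0] + B[0][0] = 7 + 4 = 11, A[0][1] + B[1][0] = 7 + 0 = 7, A[0][2] + B[2][0] = 8 + 7 = 15) = 7 (attained at k = 1)
  C[0][1] = min over k of (A[0][0] + B[0][1] = 7 + -2 = 5, A[0][1] + B[1][1] = 7 + -3 = 4, A[0][2] + B[2][1] = 8 + -2 = 6) = 4 (attained at k = 1)
  C[0][2] = min over k of (A[0][0] + B[0][2] = 7 + 4 = 11, A[0][1] + B[1][2] = 7 + -3 = 4, A[0][2] + B[2][2] = 8 + -2 = 6) = 4 (attained at k = 1)
  C[1][0] = min over k of (A[1][0] + B[0][0] = -4 + 4 = 0, A[1][1] + B[1][0] = 10 + 0 = 10, A[1][2] + B[2][0] = 5 + 7 = 12) = 0 (attained at k = 0)
  C[1][1] = min over k of (A[1][0] + B[0][1] = -4 + -2 = -6, A[1][1] + B[1][1] = 10 + -3 = 7, A[1][2] + B[2][1] = 5 + -2 = 3) = -6 (attained at k = 0)
  C[1][2] = min over k of (A[1][0] + B[0][2] = -4 + 4 = 0, A[1][1] + B[1][2] = 10 + -3 = 7, A[1][2] + B[2][2] = 5 + -2 = 3) = 0 (attained at k = 0)
  C[2][0] = min over k of (A[2][0] + B[0][0] = 1 + 4 = 5, A[2][1] + B[1][0] = -3 + 0 = -3, A[2][2] + B[2][0] = 5 + 7 = 12) = -3 (attained at k = 1)
  C[2][1] = min over k of (A[2][0] + B[0][1] = 1 + -2 = -1, A[2][1] + B[1][1] = -3 + -3 = -6, A[2][2] + B[2][1] = 5 + -2 = 3) = -6 (attained at k = 1)
  C[2][2] = min over k of (A[2][0] + B[0][2] = 1 + 4 = 5, A[2][1] + B[1][2] = -3 + -3 = -6, A[2][2] + B[2][2] = 5 + -2 = 3) = -6 (attained at k = 1)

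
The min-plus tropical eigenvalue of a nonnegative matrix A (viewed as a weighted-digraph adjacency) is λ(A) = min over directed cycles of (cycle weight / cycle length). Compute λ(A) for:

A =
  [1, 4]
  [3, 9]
λ(A) = 1

Enumerate directed cycles and compute their means (weight / length). Sample:
  cycle 0 → 0: weight = 1, length = 1, mean = 1/1 ≈ 1.000
  cycle 1 → 1: weight = 9, length = 1, mean = 9/1 ≈ 9.000
  cycle 0 → 1 → 0: weight = 7, length = 2, mean = 7/2 ≈ 3.500
  cycle 1 → 0 → 1: weight = 7, length = 2, mean = 7/2 ≈ 3.500
Minimum mean = 1.000, attained e.g. along the cycle 0 → 0 with weight 1 and length 1. So λ(A) = 1/1 = 1.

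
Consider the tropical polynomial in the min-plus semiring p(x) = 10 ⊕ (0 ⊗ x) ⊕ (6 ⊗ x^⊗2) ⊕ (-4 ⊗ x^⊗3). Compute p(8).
p(8) = 8

A tropical monomial a ⊗ x^⊗i evaluates to a + i · x. Evaluating each term at x = 8:
  Term 0 contributes 10 + 0 · 8 = 10
  Term 1 contributes 0 + 1 · 8 = 8
  Term 2 contributes 6 + 2 · 8 = 22
  Term 3 contributes -4 + 3 · 8 = 20
p(8) = ⊕ of these = min[10, 8, 22, 20] = 8.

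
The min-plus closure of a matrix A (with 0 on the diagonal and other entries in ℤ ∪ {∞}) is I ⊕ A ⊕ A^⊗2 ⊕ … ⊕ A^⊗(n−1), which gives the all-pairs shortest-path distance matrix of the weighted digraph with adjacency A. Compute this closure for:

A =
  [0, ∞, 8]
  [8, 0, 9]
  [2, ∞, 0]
Closure =
  [0, ∞, 8]
  [8, 0, 9]
  [2, ∞, 0]

This is the Floyd-Warshall all-pairs shortest-path computation. For each intermediate vertex k = 0, 1, …, 2, update dist[i][j] ← min(dist[i][j], dist[i][k] + dist[k][j]). The final matrix gives, for each (i, j), the minimum total weight of any directed path from i to j (possibly empty when i = j).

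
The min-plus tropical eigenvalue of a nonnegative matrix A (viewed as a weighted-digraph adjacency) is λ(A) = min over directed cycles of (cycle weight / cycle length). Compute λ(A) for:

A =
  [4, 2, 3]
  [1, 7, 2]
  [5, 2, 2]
λ(A) = 3/2

Enumerate directed cycles and compute their means (weight / length). Sample:
  cycle 0 → 0: weight = 4, length = 1, mean = 4/1 ≈ 4.000
  cycle 1 → 1: weight = 7, length = 1, mean = 7/1 ≈ 7.000
  cycle 2 → 2: weight = 2, length = 1, mean = 2/1 ≈ 2.000
  cycle 0 → 1 → 0: weight = 3, length = 2, mean = 3/2 ≈ 1.500
  cycle 0 → 2 → 0: weight = 8, length = 2, mean = 8/2 ≈ 4.000
  cycle 1 → 0 → 1: weight = 3, length = 2, mean = 3/2 ≈ 1.500
Minimum mean = 1.500, attained e.g. along the cycle 0 → 1 → 0 with weight 3 and length 2. So λ(A) = 3/2 = 3/2.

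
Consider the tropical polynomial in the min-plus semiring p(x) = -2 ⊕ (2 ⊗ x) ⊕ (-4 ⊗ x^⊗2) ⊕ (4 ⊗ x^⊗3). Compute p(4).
p(4) = -2

A tropical monomial a ⊗ x^⊗i evaluates to a + i · x. Evaluating each term at x = 4:
  Term 0 contributes -2 + 0 · 4 = -2
  Term 1 contributes 2 + 1 · 4 = 6
  Term 2 contributes -4 + 2 · 4 = 4
  Term 3 contributes 4 + 3 · 4 = 16
p(4) = ⊕ of these = min[-2, 6, 4, 16] = -2.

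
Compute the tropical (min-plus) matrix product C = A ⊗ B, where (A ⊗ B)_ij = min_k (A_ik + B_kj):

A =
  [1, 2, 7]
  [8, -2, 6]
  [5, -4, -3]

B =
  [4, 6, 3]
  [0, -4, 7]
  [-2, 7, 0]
A ⊗ B =
  [2, -2, 4]
  [-2, -6, 5]
  [-5, -8, -3]

Apply the min-plus product entry-by-entry:
  C[0][0] = min over k of (A[0][0] + B[0][0] = 1 + 4 = 5, A[0][1] + B[1][0] = 2 + 0 = 2, A[0][2] + B[2][0] = 7 + -2 = 5) = 2 (attained at k = 1)
  C[0][1] = min over k of (A[0][0] + B[0][1] = 1 + 6 = 7, A[0][1] + B[1][1] = 2 + -4 = -2, A[0][2] + B[2][1] = 7 + 7 = 14) = -2 (attained at k = 1)
  C[0][2] = min over k of (A[0][0] + B[0][2] = 1 + 3 = 4, A[0][1] + B[1][2] = 2 + 7 = 9, A[0][2] + B[2][2] = 7 + 0 = 7) = 4 (attained at k = 0)
  C[1][0] = min over k of (A[1][0] + B[0][0] = 8 + 4 = 12, A[1][1] + B[1][0] = -2 + 0 = -2, A[1][2] + B[2][0] = 6 + -2 = 4) = -2 (attained at k = 1)
  C[1][1] = min over k of (A[1][0] + B[0][1] = 8 + 6 = 14, A[1][1] + B[1][1] = -2 + -4 = -6, A[1][2] + B[2][1] = 6 + 7 = 13) = -6 (attained at k = 1)
  C[1][2] = min over k of (A[1][0] + B[0][2] = 8 + 3 = 11, A[1][1] + B[1][2] = -2 + 7 = 5, A[1][2] + B[2][2] = 6 + 0 = 6) = 5 (attained at k = 1)
  C[2][0] = min over k of (A[2][0] + B[0][0] = 5 + 4 = 9, A[2][1] + B[1][0] = -4 + 0 = -4, A[2][2] + B[2][0] = -3 + -2 = -5) = -5 (attained at k = 2)
  C[2][1] = min over k of (A[2][0] + B[0][1] = 5 + 6 = 11, A[2][1] + B[1][1] = -4 + -4 = -8, A[2][2] + B[2][1] = -3 + 7 = 4) = -8 (attained at k = 1)
  C[2][2] = min over k of (A[2][0] + B[0][2] = 5 + 3 = 8, A[2][1] + B[1][2] = -4 + 7 = 3, A[2][2] + B[2][2] = -3 + 0 = -3) = -3 (attained at k = 2)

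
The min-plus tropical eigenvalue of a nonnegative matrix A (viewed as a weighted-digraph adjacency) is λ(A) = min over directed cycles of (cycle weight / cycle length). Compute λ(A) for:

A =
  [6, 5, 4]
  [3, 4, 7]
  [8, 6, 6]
λ(A) = 4

Enumerate directed cycles and compute their means (weight / length). Sample:
  cycle 0 → 0: weight = 6, length = 1, mean = 6/1 ≈ 6.000
  cycle 1 → 1: weight = 4, length = 1, mean = 4/1 ≈ 4.000
  cycle 2 → 2: weight = 6, length = 1, mean = 6/1 ≈ 6.000
  cycle 0 → 1 → 0: weight = 8, length = 2, mean = 8/2 ≈ 4.000
  cycle 0 → 2 → 0: weight = 12, length = 2, mean = 12/2 ≈ 6.000
  cycle 1 → 0 → 1: weight = 8, length = 2, mean = 8/2 ≈ 4.000
Minimum mean = 4.000, attained e.g. along the cycle 1 → 1 with weight 4 and length 1. So λ(A) = 4/1 = 4.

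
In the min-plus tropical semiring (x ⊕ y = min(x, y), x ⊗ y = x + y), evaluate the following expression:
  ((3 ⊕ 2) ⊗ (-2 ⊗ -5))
((3 ⊕ 2) ⊗ (-2 ⊗ -5)) = -5

Expand innermost to outermost. Recall ⊕ takes the minimum of its arguments and ⊗ takes their sum. Working out the expression ((3 ⊕ 2) ⊗ (-2 ⊗ -5)) gives -5.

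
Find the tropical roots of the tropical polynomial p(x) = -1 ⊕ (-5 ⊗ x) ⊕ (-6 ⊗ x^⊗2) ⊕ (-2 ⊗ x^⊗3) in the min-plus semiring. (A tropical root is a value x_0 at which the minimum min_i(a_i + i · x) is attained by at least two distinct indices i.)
Roots: {-4, 1, 4}

Each tropical root is a break point of the lower envelope of the lines y = a_i + i · x (there are 4 lines, with slopes 0, 1, ..., 3). Only the lines that attain the minimum somewhere contribute to roots; other lines are dominated. Here the surviving (envelope) indices are i = 3, i = 2, i = 1, i = 0.
Intersections between consecutive envelope lines give the roots: for adjacent envelope indices i < j the intersection is x = (a_i − a_j) / (j − i). Reading off the sorted break points: {-4, 1, 4}.
Verification: at each break x_0, at least two indices attain the minimum of min_i(a_i + i · x_0).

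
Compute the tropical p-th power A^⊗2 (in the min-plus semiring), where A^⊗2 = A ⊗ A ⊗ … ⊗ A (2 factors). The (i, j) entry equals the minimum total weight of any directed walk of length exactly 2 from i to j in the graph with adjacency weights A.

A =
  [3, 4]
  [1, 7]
A^⊗2 =
  [5, 7]
  [4, 5]

Each entry (A^⊗2)_ij equals the minimum over all length-2 walks i = v_0 → v_1 → … → v_2 = j of Σ_t A[v_t][v_{t+1}]. For example, for (i, j) = (0, 1) we minimise over 2 possible intermediate vertex sequences; the minimum is 7, attained along the walk 0 → 0 → 1.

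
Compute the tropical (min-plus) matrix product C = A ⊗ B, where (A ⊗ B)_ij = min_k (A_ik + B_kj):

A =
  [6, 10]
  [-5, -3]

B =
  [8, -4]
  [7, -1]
A ⊗ B =
  [14, 2]
  [3, -9]

Apply the min-plus product entry-by-entry:
  C[0][0] = min over k of (A[0][0] + B[0][0] = 6 + 8 = 14, A[0][1] + B[1][0] = 10 + 7 = 17) = 14 (attained at k = 0)
  C[0][1] = min over k of (A[0][0] + B[0][1] = 6 + -4 = 2, A[0][1] + B[1][1] = 10 + -1 = 9) = 2 (attained at k = 0)
  C[1][0] = min over k of (A[1][0] + B[0][0] = -5 + 8 = 3, A[1][1] + B[1][0] = -3 + 7 = 4) = 3 (attained at k = 0)
  C[1][1] = min over k of (A[1][0] + B[0][1] = -5 + -4 = -9, A[1][1] + B[1][1] = -3 + -1 = -4) = -9 (attained at k = 0)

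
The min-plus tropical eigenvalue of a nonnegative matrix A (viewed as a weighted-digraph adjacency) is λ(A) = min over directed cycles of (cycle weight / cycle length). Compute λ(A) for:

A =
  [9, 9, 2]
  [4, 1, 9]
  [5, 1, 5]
λ(A) = 1

Enumerate directed cycles and compute their means (weight / length). Sample:
  cycle 0 → 0: weight = 9, length = 1, mean = 9/1 ≈ 9.000
  cycle 1 → 1: weight = 1, length = 1, mean = 1/1 ≈ 1.000
  cycle 2 → 2: weight = 5, length = 1, mean = 5/1 ≈ 5.000
  cycle 0 → 1 → 0: weight = 13, length = 2, mean = 13/2 ≈ 6.500
  cycle 0 → 2 → 0: weight = 7, length = 2, mean = 7/2 ≈ 3.500
  cycle 1 → 0 → 1: weight = 13, length = 2, mean = 13/2 ≈ 6.500
Minimum mean = 1.000, attained e.g. along the cycle 1 → 1 with weight 1 and length 1. So λ(A) = 1/1 = 1.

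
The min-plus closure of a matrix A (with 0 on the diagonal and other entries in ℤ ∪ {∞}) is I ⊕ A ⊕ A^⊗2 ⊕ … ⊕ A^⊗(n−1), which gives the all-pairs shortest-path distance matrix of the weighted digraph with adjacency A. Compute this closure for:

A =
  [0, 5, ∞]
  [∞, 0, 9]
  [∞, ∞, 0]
Closure =
  [0, 5, 14]
  [∞, 0, 9]
  [∞, ∞, 0]

This is the Floyd-Warshall all-pairs shortest-path computation. For each intermediate vertex k = 0, 1, …, 2, update dist[i][j] ← min(dist[i][j], dist[i][k] + dist[k][j]). The final matrix gives, for each (i, j), the minimum total weight of any directed path from i to j (possibly empty when i = j).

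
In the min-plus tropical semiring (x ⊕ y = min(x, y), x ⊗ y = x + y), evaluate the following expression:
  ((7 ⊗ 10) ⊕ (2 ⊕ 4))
((7 ⊗ 10) ⊕ (2 ⊕ 4)) = 2

Expand innermost to outermost. Recall ⊕ takes the minimum of its arguments and ⊗ takes their sum. Working out the expression ((7 ⊗ 10) ⊕ (2 ⊕ 4)) gives 2.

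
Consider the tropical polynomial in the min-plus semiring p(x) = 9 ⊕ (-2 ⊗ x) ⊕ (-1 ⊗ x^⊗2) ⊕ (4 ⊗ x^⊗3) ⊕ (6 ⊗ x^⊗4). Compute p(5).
p(5) = 3

A tropical monomial a ⊗ x^⊗i evaluates to a + i · x. Evaluating each term at x = 5:
  Term 0 contributes 9 + 0 · 5 = 9
  Term 1 contributes -2 + 1 · 5 = 3
  Term 2 contributes -1 + 2 · 5 = 9
  Term 3 contributes 4 + 3 · 5 = 19
  Term 4 contributes 6 + 4 · 5 = 26
p(5) = ⊕ of these = min[9, 3, 9, 19, 26] = 3.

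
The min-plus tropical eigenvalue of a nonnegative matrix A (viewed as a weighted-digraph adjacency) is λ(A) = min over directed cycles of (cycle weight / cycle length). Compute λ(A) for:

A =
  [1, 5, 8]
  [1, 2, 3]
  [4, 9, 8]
λ(A) = 1

Enumerate directed cycles and compute their means (weight / length). Sample:
  cycle 0 → 0: weight = 1, length = 1, mean = 1/1 ≈ 1.000
  cycle 1 → 1: weight = 2, length = 1, mean = 2/1 ≈ 2.000
  cycle 2 → 2: weight = 8, length = 1, mean = 8/1 ≈ 8.000
  cycle 0 → 1 → 0: weight = 6, length = 2, mean = 6/2 ≈ 3.000
  cycle 0 → 2 → 0: weight = 12, length = 2, mean = 12/2 ≈ 6.000
  cycle 1 → 0 → 1: weight = 6, length = 2, mean = 6/2 ≈ 3.000
Minimum mean = 1.000, attained e.g. along the cycle 0 → 0 with weight 1 and length 1. So λ(A) = 1/1 = 1.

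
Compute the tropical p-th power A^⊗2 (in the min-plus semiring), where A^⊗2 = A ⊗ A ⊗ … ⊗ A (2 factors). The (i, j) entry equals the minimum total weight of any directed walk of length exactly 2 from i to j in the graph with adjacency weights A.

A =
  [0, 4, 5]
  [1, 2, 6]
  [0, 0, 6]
A^⊗2 =
  [0, 4, 5]
  [1, 4, 6]
  [0, 2, 5]

Each entry (A^⊗2)_ij equals the minimum over all length-2 walks i = v_0 → v_1 → … → v_2 = j of Σ_t A[v_t][v_{t+1}]. For example, for (i, j) = (0, 2) we minimise over 3 possible intermediate vertex sequences; the minimum is 5, attained along the walk 0 → 0 → 2.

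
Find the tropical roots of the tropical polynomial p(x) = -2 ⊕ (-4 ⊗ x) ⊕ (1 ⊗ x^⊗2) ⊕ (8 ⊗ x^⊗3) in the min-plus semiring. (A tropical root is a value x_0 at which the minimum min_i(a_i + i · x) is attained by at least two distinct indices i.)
Roots: {-7, -5, 2}

Each tropical root is a break point of the lower envelope of the lines y = a_i + i · x (there are 4 lines, with slopes 0, 1, ..., 3). Only the lines that attain the minimum somewhere contribute to roots; other lines are dominated. Here the surviving (envelope) indices are i = 3, i = 2, i = 1, i = 0.
Intersections between consecutive envelope lines give the roots: for adjacent envelope indices i < j the intersection is x = (a_i − a_j) / (j − i). Reading off the sorted break points: {-7, -5, 2}.
Verification: at each break x_0, at least two indices attain the minimum of min_i(a_i + i · x_0).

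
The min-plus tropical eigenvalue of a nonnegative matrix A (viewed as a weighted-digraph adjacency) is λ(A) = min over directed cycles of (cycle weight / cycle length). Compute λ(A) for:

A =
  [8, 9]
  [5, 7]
λ(A) = 7

Enumerate directed cycles and compute their means (weight / length). Sample:
  cycle 0 → 0: weight = 8, length = 1, mean = 8/1 ≈ 8.000
  cycle 1 → 1: weight = 7, length = 1, mean = 7/1 ≈ 7.000
  cycle 0 → 1 → 0: weight = 14, length = 2, mean = 14/2 ≈ 7.000
  cycle 1 → 0 → 1: weight = 14, length = 2, mean = 14/2 ≈ 7.000
Minimum mean = 7.000, attained e.g. along the cycle 1 → 1 with weight 7 and length 1. So λ(A) = 7/1 = 7.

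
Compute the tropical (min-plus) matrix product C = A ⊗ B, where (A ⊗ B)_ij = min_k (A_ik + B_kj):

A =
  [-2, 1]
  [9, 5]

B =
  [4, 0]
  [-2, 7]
A ⊗ B =
  [-1, -2]
  [3, 9]

Apply the min-plus product entry-by-entry:
  C[0][0] = min over k of (A[0][0] + B[0][0] = -2 + 4 = 2, A[0][1] + B[1][0] = 1 + -2 = -1) = -1 (attained at k = 1)
  C[0][1] = min over k of (A[0][0] + B[0][1] = -2 + 0 = -2, A[0][1] + B[1][1] = 1 + 7 = 8) = -2 (attained at k = 0)
  C[1][0] = min over k of (A[1][0] + B[0][0] = 9 + 4 = 13, A[1][1] + B[1][0] = 5 + -2 = 3) = 3 (attained at k = 1)
  C[1][1] = min over k of (A[1][0] + B[0][1] = 9 + 0 = 9, A[1][1] + B[1][1] = 5 + 7 = 12) = 9 (attained at k = 0)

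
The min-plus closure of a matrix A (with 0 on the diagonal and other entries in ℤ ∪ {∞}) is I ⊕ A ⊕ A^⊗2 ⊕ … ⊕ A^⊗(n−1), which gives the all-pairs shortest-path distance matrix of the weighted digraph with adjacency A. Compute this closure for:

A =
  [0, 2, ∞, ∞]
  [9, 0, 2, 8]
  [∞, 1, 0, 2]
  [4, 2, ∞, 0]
Closure =
  [0, 2, 4, 6]
  [8, 0, 2, 4]
  [6, 1, 0, 2]
  [4, 2, 4, 0]

This is the Floyd-Warshall all-pairs shortest-path computation. For each intermediate vertex k = 0, 1, …, 3, update dist[i][j] ← min(dist[i][j], dist[i][k] + dist[k][j]). The final matrix gives, for each (i, j), the minimum total weight of any directed path from i to j (possibly empty when i = j).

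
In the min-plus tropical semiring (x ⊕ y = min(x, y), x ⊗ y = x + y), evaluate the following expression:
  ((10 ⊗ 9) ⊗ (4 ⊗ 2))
((10 ⊗ 9) ⊗ (4 ⊗ 2)) = 25

Expand innermost to outermost. Recall ⊕ takes the minimum of its arguments and ⊗ takes their sum. Working out the expression ((10 ⊗ 9) ⊗ (4 ⊗ 2)) gives 25.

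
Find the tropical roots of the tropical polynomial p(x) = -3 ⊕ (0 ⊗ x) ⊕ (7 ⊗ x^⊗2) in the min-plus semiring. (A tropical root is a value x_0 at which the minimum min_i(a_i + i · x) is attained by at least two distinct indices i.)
Roots: {-7, -3}

Each tropical root is a break point of the lower envelope of the lines y = a_i + i · x (there are 3 lines, with slopes 0, 1, ..., 2). Only the lines that attain the minimum somewhere contribute to roots; other lines are dominated. Here the surviving (envelope) indices are i = 2, i = 1, i = 0.
Intersections between consecutive envelope lines give the roots: for adjacent envelope indices i < j the intersection is x = (a_i − a_j) / (j − i). Reading off the sorted break points: {-7, -3}.
Verification: at each break x_0, at least two indices attain the minimum of min_i(a_i + i · x_0).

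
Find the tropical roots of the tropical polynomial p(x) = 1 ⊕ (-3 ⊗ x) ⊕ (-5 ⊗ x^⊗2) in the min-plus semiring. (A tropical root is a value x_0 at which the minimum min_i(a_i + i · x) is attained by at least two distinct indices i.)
Roots: {2, 4}

Each tropical root is a break point of the lower envelope of the lines y = a_i + i · x (there are 3 lines, with slopes 0, 1, ..., 2). Only the lines that attain the minimum somewhere contribute to roots; other lines are dominated. Here the surviving (envelope) indices are i = 2, i = 1, i = 0.
Intersections between consecutive envelope lines give the roots: for adjacent envelope indices i < j the intersection is x = (a_i − a_j) / (j − i). Reading off the sorted break points: {2, 4}.
Verification: at each break x_0, at least two indices attain the minimum of min_i(a_i + i · x_0).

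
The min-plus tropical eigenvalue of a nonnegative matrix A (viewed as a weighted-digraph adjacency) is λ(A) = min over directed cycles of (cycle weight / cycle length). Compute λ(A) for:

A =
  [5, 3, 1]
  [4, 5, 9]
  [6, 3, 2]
λ(A) = 2

Enumerate directed cycles and compute their means (weight / length). Sample:
  cycle 0 → 0: weight = 5, length = 1, mean = 5/1 ≈ 5.000
  cycle 1 → 1: weight = 5, length = 1, mean = 5/1 ≈ 5.000
  cycle 2 → 2: weight = 2, length = 1, mean = 2/1 ≈ 2.000
  cycle 0 → 1 → 0: weight = 7, length = 2, mean = 7/2 ≈ 3.500
  cycle 0 → 2 → 0: weight = 7, length = 2, mean = 7/2 ≈ 3.500
  cycle 1 → 0 → 1: weight = 7, length = 2, mean = 7/2 ≈ 3.500
Minimum mean = 2.000, attained e.g. along the cycle 2 → 2 with weight 2 and length 1. So λ(A) = 2/1 = 2.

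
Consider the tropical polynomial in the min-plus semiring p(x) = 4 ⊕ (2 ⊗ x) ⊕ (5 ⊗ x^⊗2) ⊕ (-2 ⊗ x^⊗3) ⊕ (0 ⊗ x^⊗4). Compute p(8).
p(8) = 4

A tropical monomial a ⊗ x^⊗i evaluates to a + i · x. Evaluating each term at x = 8:
  Term 0 contributes 4 + 0 · 8 = 4
  Term 1 contributes 2 + 1 · 8 = 10
  Term 2 contributes 5 + 2 · 8 = 21
  Term 3 contributes -2 + 3 · 8 = 22
  Term 4 contributes 0 + 4 · 8 = 32
p(8) = ⊕ of these = min[4, 10, 21, 22, 32] = 4.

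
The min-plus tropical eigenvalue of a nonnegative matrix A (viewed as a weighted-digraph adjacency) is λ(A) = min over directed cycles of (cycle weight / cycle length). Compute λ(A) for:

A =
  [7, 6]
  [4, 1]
λ(A) = 1

Enumerate directed cycles and compute their means (weight / length). Sample:
  cycle 0 → 0: weight = 7, length = 1, mean = 7/1 ≈ 7.000
  cycle 1 → 1: weight = 1, length = 1, mean = 1/1 ≈ 1.000
  cycle 0 → 1 → 0: weight = 10, length = 2, mean = 10/2 ≈ 5.000
  cycle 1 → 0 → 1: weight = 10, length = 2, mean = 10/2 ≈ 5.000
Minimum mean = 1.000, attained e.g. along the cycle 1 → 1 with weight 1 and length 1. So λ(A) = 1/1 = 1.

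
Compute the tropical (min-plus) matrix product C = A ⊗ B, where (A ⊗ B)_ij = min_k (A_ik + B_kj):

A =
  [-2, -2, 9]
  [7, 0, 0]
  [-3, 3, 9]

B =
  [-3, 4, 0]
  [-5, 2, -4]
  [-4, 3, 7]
A ⊗ B =
  [-7, 0, -6]
  [-5, 2, -4]
  [-6, 1, -3]

Apply the min-plus product entry-by-entry:
  C[0][0] = min over k of (A[0][0] + B[0][0] = -2 + -3 = -5, A[0][1] + B[1][0] = -2 + -5 = -7, A[0][2] + B[2][0] = 9 + -4 = 5) = -7 (attained at k = 1)
  C[0][1] = min over k of (A[0][0] + B[0][1] = -2 + 4 = 2, A[0][1] + B[1][1] = -2 + 2 = 0, A[0][2] + B[2][1] = 9 + 3 = 12) = 0 (attained at k = 1)
  C[0][2] = min over k of (A[0][0] + B[0][2] = -2 + 0 = -2, A[0][1] + B[1][2] = -2 + -4 = -6, A[0][2] + B[2][2] = 9 + 7 = 16) = -6 (attained at k = 1)
  C[1][0] = min over k of (A[1][0] + B[0][0] = 7 + -3 = 4, A[1][1] + B[1][0] = 0 + -5 = -5, A[1][2] + B[2][0] = 0 + -4 = -4) = -5 (attained at k = 1)
  C[1][1] = min over k of (A[1][0] + B[0][1] = 7 + 4 = 11, A[1][1] + B[1][1] = 0 + 2 = 2, A[1][2] + B[2][1] = 0 + 3 = 3) = 2 (attained at k = 1)
  C[1][2] = min over k of (A[1][0] + B[0][2] = 7 + 0 = 7, A[1][1] + B[1][2] = 0 + -4 = -4, A[1][2] + B[2][2] = 0 + 7 = 7) = -4 (attained at k = 1)
  C[2][0] = min over k of (A[2][0] + B[0][0] = -3 + -3 = -6, A[2][1] + B[1][0] = 3 + -5 = -2, A[2][2] + B[2][0] = 9 + -4 = 5) = -6 (attained at k = 0)
  C[2][1] = min over k of (A[2][0] + B[0][1] = -3 + 4 = 1, A[2][1] + B[1][1] = 3 + 2 = 5, A[2][2] + B[2][1] = 9 + 3 = 12) = 1 (attained at k = 0)
  C[2][2] = min over k of (A[2][0] + B[0][2] = -3 + 0 = -3, A[2][1] + B[1][2] = 3 + -4 = -1, A[2][2] + B[2][2] = 9 + 7 = 16) = -3 (attained at k = 0)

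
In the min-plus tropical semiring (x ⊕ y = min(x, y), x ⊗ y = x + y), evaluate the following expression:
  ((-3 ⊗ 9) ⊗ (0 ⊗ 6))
((-3 ⊗ 9) ⊗ (0 ⊗ 6)) = 12

Expand innermost to outermost. Recall ⊕ takes the minimum of its arguments and ⊗ takes their sum. Working out the expression ((-3 ⊗ 9) ⊗ (0 ⊗ 6)) gives 12.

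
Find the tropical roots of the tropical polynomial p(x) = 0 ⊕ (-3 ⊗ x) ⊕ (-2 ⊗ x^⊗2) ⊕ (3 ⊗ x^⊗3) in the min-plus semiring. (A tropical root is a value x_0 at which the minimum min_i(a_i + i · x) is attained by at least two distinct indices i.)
Roots: {-5, -1, 3}

Each tropical root is a break point of the lower envelope of the lines y = a_i + i · x (there are 4 lines, with slopes 0, 1, ..., 3). Only the lines that attain the minimum somewhere contribute to roots; other lines are dominated. Here the surviving (envelope) indices are i = 3, i = 2, i = 1, i = 0.
Intersections between consecutive envelope lines give the roots: for adjacent envelope indices i < j the intersection is x = (a_i − a_j) / (j − i). Reading off the sorted break points: {-5, -1, 3}.
Verification: at each break x_0, at least two indices attain the minimum of min_i(a_i + i · x_0).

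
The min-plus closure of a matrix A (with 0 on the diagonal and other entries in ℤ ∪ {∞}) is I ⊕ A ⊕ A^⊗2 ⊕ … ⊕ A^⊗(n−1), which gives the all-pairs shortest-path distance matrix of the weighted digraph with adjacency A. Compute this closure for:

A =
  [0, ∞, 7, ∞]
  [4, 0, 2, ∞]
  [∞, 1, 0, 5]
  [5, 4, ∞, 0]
Closure =
  [0, 8, 7, 12]
  [4, 0, 2, 7]
  [5, 1, 0, 5]
  [5, 4, 6, 0]

This is the Floyd-Warshall all-pairs shortest-path computation. For each intermediate vertex k = 0, 1, …, 3, update dist[i][j] ← min(dist[i][j], dist[i][k] + dist[k][j]). The final matrix gives, for each (i, j), the minimum total weight of any directed path from i to j (possibly empty when i = j).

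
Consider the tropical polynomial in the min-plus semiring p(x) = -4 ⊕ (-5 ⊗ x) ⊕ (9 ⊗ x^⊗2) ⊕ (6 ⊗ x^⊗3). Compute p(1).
p(1) = -4

A tropical monomial a ⊗ x^⊗i evaluates to a + i · x. Evaluating each term at x = 1:
  Term 0 contributes -4 + 0 · 1 = -4
  Term 1 contributes -5 + 1 · 1 = -4
  Term 2 contributes 9 + 2 · 1 = 11
  Term 3 contributes 6 + 3 · 1 = 9
p(1) = ⊕ of these = min[-4, -4, 11, 9] = -4.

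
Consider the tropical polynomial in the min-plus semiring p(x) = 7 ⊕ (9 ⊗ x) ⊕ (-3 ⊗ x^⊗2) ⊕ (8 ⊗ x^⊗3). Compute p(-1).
p(-1) = -5

A tropical monomial a ⊗ x^⊗i evaluates to a + i · x. Evaluating each term at x = -1:
  Term 0 contributes 7 + 0 · -1 = 7
  Term 1 contributes 9 + 1 · -1 = 8
  Term 2 contributes -3 + 2 · -1 = -5
  Term 3 contributes 8 + 3 · -1 = 5
p(-1) = ⊕ of these = min[7, 8, -5, 5] = -5.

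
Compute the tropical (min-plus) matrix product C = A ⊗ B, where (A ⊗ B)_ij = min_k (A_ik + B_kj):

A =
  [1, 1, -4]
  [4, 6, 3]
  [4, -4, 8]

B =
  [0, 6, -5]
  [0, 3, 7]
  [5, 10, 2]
A ⊗ B =
  [1, 4, -4]
  [4, 9, -1]
  [-4, -1, -1]

Apply the min-plus product entry-by-entry:
  C[0][0] = min over k of (A[0][0] + B[0][0] = 1 + 0 = 1, A[0][1] + B[1][0] = 1 + 0 = 1, A[0][2] + B[2][0] = -4 + 5 = 1) = 1 (attained at k = 0)
  C[0][1] = min over k of (A[0][0] + B[0][1] = 1 + 6 = 7, A[0][1] + B[1][1] = 1 + 3 = 4, A[0][2] + B[2][1] = -4 + 10 = 6) = 4 (attained at k = 1)
  C[0][2] = min over k of (A[0][0] + B[0][2] = 1 + -5 = -4, A[0][1] + B[1][2] = 1 + 7 = 8, A[0][2] + B[2][2] = -4 + 2 = -2) = -4 (attained at k = 0)
  C[1][0] = min over k of (A[1][0] + B[0][0] = 4 + 0 = 4, A[1][1] + B[1][0] = 6 + 0 = 6, A[1][2] + B[2][0] = 3 + 5 = 8) = 4 (attained at k = 0)
  C[1][1] = min over k of (A[1][0] + B[0][1] = 4 + 6 = 10, A[1][1] + B[1][1] = 6 + 3 = 9, A[1][2] + B[2][1] = 3 + 10 = 13) = 9 (attained at k = 1)
  C[1][2] = min over k of (A[1][0] + B[0][2] = 4 + -5 = -1, A[1][1] + B[1][2] = 6 + 7 = 13, A[1][2] + B[2][2] = 3 + 2 = 5) = -1 (attained at k = 0)
  C[2][0] = min over k of (A[2][0] + B[0][0] = 4 + 0 = 4, A[2][1] + B[1][0] = -4 + 0 = -4, A[2][2] + B[2][0] = 8 + 5 = 13) = -4 (attained at k = 1)
  C[2][1] = min over k of (A[2][0] + B[0][1] = 4 + 6 = 10, A[2][1] + B[1][1] = -4 + 3 = -1, A[2][2] + B[2][1] = 8 + 10 = 18) = -1 (attained at k = 1)
  C[2][2] = min over k of (A[2][0] + B[0][2] = 4 + -5 = -1, A[2][1] + B[1][2] = -4 + 7 = 3, A[2][2] + B[2][2] = 8 + 2 = 10) = -1 (attained at k = 0)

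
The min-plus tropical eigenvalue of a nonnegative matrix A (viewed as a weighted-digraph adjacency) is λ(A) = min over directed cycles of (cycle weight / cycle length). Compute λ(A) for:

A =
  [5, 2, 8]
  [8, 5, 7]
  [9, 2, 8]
λ(A) = 9/2

Enumerate directed cycles and compute their means (weight / length). Sample:
  cycle 0 → 0: weight = 5, length = 1, mean = 5/1 ≈ 5.000
  cycle 1 → 1: weight = 5, length = 1, mean = 5/1 ≈ 5.000
  cycle 2 → 2: weight = 8, length = 1, mean = 8/1 ≈ 8.000
  cycle 0 → 1 → 0: weight = 10, length = 2, mean = 10/2 ≈ 5.000
  cycle 0 → 2 → 0: weight = 17, length = 2, mean = 17/2 ≈ 8.500
  cycle 1 → 0 → 1: weight = 10, length = 2, mean = 10/2 ≈ 5.000
Minimum mean = 4.500, attained e.g. along the cycle 1 → 2 → 1 with weight 9 and length 2. So λ(A) = 9/2 = 9/2.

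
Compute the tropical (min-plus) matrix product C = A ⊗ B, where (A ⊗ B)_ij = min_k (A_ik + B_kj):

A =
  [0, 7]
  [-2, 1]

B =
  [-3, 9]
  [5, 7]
A ⊗ B =
  [-3, 9]
  [-5, 7]

Apply the min-plus product entry-by-entry:
  C[0][0] = min over k of (A[0][0] + B[0][0] = 0 + -3 = -3, A[0][1] + B[1][0] = 7 + 5 = 12) = -3 (attained at k = 0)
  C[0][1] = min over k of (A[0][0] + B[0][1] = 0 + 9 = 9, A[0][1] + B[1][1] = 7 + 7 = 14) = 9 (attained at k = 0)
  C[1][0] = min over k of (A[1][0] + B[0][0] = -2 + -3 = -5, A[1][1] + B[1][0] = 1 + 5 = 6) = -5 (attained at k = 0)
  C[1][1] = min over k of (A[1][0] + B[0][1] = -2 + 9 = 7, A[1][1] + B[1][1] = 1 + 7 = 8) = 7 (attained at k = 0)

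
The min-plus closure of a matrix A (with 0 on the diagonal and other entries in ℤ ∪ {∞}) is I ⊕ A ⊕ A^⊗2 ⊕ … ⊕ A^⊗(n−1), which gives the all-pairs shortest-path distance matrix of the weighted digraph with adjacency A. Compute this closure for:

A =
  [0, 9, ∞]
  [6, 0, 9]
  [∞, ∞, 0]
Closure =
  [0, 9, 18]
  [6, 0, 9]
  [∞, ∞, 0]

This is the Floyd-Warshall all-pairs shortest-path computation. For each intermediate vertex k = 0, 1, …, 2, update dist[i][j] ← min(dist[i][j], dist[i][k] + dist[k][j]). The final matrix gives, for each (i, j), the minimum total weight of any directed path from i to j (possibly empty when i = j).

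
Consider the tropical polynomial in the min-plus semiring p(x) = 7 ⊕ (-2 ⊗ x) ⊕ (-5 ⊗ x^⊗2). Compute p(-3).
p(-3) = -11

A tropical monomial a ⊗ x^⊗i evaluates to a + i · x. Evaluating each term at x = -3:
  Term 0 contributes 7 + 0 · -3 = 7
  Term 1 contributes -2 + 1 · -3 = -5
  Term 2 contributes -5 + 2 · -3 = -11
p(-3) = ⊕ of these = min[7, -5, -11] = -11.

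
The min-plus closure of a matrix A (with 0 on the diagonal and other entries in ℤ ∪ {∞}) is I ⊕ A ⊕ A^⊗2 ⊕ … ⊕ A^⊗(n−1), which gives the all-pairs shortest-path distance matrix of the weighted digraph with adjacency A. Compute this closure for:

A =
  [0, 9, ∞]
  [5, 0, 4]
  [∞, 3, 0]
Closure =
  [0, 9, 13]
  [5, 0, 4]
  [8, 3, 0]

This is the Floyd-Warshall all-pairs shortest-path computation. For each intermediate vertex k = 0, 1, …, 2, update dist[i][j] ← min(dist[i][j], dist[i][k] + dist[k][j]). The final matrix gives, for each (i, j), the minimum total weight of any directed path from i to j (possibly empty when i = j).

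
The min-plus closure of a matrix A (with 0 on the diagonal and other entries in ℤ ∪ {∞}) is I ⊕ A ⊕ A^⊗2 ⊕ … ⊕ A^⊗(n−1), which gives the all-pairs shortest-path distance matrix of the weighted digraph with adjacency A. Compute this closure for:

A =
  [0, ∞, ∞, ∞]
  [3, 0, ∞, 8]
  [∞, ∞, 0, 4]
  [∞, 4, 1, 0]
Closure =
  [0, ∞, ∞, ∞]
  [3, 0, 9, 8]
  [11, 8, 0, 4]
  [7, 4, 1, 0]

This is the Floyd-Warshall all-pairs shortest-path computation. For each intermediate vertex k = 0, 1, …, 3, update dist[i][j] ← min(dist[i][j], dist[i][k] + dist[k][j]). The final matrix gives, for each (i, j), the minimum total weight of any directed path from i to j (possibly empty when i = j).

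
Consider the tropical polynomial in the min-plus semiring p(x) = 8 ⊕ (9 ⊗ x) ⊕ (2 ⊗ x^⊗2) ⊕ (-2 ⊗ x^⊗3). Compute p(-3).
p(-3) = -11

A tropical monomial a ⊗ x^⊗i evaluates to a + i · x. Evaluating each term at x = -3:
  Term 0 contributes 8 + 0 · -3 = 8
  Term 1 contributes 9 + 1 · -3 = 6
  Term 2 contributes 2 + 2 · -3 = -4
  Term 3 contributes -2 + 3 · -3 = -11
p(-3) = ⊕ of these = min[8, 6, -4, -11] = -11.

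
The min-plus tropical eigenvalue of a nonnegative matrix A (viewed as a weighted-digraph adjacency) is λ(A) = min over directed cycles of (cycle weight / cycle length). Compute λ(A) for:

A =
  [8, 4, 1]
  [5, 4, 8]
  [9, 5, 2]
λ(A) = 2

Enumerate directed cycles and compute their means (weight / length). Sample:
  cycle 0 → 0: weight = 8, length = 1, mean = 8/1 ≈ 8.000
  cycle 1 → 1: weight = 4, length = 1, mean = 4/1 ≈ 4.000
  cycle 2 → 2: weight = 2, length = 1, mean = 2/1 ≈ 2.000
  cycle 0 → 1 → 0: weight = 9, length = 2, mean = 9/2 ≈ 4.500
  cycle 0 → 2 → 0: weight = 10, length = 2, mean = 10/2 ≈ 5.000
  cycle 1 → 0 → 1: weight = 9, length = 2, mean = 9/2 ≈ 4.500
Minimum mean = 2.000, attained e.g. along the cycle 2 → 2 with weight 2 and length 1. So λ(A) = 2/1 = 2.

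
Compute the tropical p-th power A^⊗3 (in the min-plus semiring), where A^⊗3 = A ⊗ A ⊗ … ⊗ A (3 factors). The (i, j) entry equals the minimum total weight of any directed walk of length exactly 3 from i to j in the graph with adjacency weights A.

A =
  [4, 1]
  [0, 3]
A^⊗3 =
  [4, 2]
  [1, 4]

Each entry (A^⊗3)_ij equals the minimum over all length-3 walks i = v_0 → v_1 → … → v_3 = j of Σ_t A[v_t][v_{t+1}]. For example, for (i, j) = (0, 1) we minimise over 4 possible intermediate vertex sequences; the minimum is 2, attained along the walk 0 → 1 → 0 → 1.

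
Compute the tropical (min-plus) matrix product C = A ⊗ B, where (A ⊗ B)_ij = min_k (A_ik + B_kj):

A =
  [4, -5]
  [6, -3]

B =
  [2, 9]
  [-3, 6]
A ⊗ B =
  [-8, 1]
  [-6, 3]

Apply the min-plus product entry-by-entry:
  C[0][0] = min over k of (A[0][0] + B[0][0] = 4 + 2 = 6, A[0][1] + B[1][0] = -5 + -3 = -8) = -8 (attained at k = 1)
  C[0][1] = min over k of (A[0][0] + B[0][1] = 4 + 9 = 13, A[0][1] + B[1][1] = -5 + 6 = 1) = 1 (attained at k = 1)
  C[1][0] = min over k of (A[1][0] + B[0][0] = 6 + 2 = 8, A[1][1] + B[1][0] = -3 + -3 = -6) = -6 (attained at k = 1)
  C[1][1] = min over k of (A[1][0] + B[0][1] = 6 + 9 = 15, A[1][1] + B[1][1] = -3 + 6 = 3) = 3 (attained at k = 1)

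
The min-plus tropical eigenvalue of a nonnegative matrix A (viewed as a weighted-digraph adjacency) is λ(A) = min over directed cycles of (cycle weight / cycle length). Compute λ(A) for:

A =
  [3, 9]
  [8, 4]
λ(A) = 3

Enumerate directed cycles and compute their means (weight / length). Sample:
  cycle 0 → 0: weight = 3, length = 1, mean = 3/1 ≈ 3.000
  cycle 1 → 1: weight = 4, length = 1, mean = 4/1 ≈ 4.000
  cycle 0 → 1 → 0: weight = 17, length = 2, mean = 17/2 ≈ 8.500
  cycle 1 → 0 → 1: weight = 17, length = 2, mean = 17/2 ≈ 8.500
Minimum mean = 3.000, attained e.g. along the cycle 0 → 0 with weight 3 and length 1. So λ(A) = 3/1 = 3.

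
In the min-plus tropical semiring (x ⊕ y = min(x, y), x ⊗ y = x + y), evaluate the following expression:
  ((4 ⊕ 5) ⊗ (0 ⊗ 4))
((4 ⊕ 5) ⊗ (0 ⊗ 4)) = 8

Expand innermost to outermost. Recall ⊕ takes the minimum of its arguments and ⊗ takes their sum. Working out the expression ((4 ⊕ 5) ⊗ (0 ⊗ 4)) gives 8.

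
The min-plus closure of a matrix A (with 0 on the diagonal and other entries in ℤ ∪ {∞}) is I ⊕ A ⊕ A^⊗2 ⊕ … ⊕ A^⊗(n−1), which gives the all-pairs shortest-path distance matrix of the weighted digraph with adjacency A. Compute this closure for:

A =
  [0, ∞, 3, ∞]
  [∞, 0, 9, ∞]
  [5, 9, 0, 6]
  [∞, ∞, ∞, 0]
Closure =
  [0, 12, 3, 9]
  [14, 0, 9, 15]
  [5, 9, 0, 6]
  [∞, ∞, ∞, 0]

This is the Floyd-Warshall all-pairs shortest-path computation. For each intermediate vertex k = 0, 1, …, 3, update dist[i][j] ← min(dist[i][j], dist[i][k] + dist[k][j]). The final matrix gives, for each (i, j), the minimum total weight of any directed path from i to j (possibly empty when i = j).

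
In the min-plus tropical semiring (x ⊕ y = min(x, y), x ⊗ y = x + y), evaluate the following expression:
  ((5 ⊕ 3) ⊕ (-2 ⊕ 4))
((5 ⊕ 3) ⊕ (-2 ⊕ 4)) = -2

Expand innermost to outermost. Recall ⊕ takes the minimum of its arguments and ⊗ takes their sum. Working out the expression ((5 ⊕ 3) ⊕ (-2 ⊕ 4)) gives -2.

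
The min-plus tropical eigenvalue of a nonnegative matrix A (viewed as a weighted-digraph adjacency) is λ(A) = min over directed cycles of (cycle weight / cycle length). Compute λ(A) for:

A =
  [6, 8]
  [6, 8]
λ(A) = 6

Enumerate directed cycles and compute their means (weight / length). Sample:
  cycle 0 → 0: weight = 6, length = 1, mean = 6/1 ≈ 6.000
  cycle 1 → 1: weight = 8, length = 1, mean = 8/1 ≈ 8.000
  cycle 0 → 1 → 0: weight = 14, length = 2, mean = 14/2 ≈ 7.000
  cycle 1 → 0 → 1: weight = 14, length = 2, mean = 14/2 ≈ 7.000
Minimum mean = 6.000, attained e.g. along the cycle 0 → 0 with weight 6 and length 1. So λ(A) = 6/1 = 6.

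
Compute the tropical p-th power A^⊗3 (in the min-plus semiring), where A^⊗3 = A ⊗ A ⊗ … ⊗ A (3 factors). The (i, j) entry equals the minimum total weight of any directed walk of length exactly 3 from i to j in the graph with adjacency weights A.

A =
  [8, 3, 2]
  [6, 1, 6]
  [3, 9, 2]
A^⊗3 =
  [7, 5, 6]
  [8, 3, 8]
  [7, 7, 6]

Each entry (A^⊗3)_ij equals the minimum over all length-3 walks i = v_0 → v_1 → … → v_3 = j of Σ_t A[v_t][v_{t+1}]. For example, for (i, j) = (0, 2) we minimise over 9 possible intermediate vertex sequences; the minimum is 6, attained along the walk 0 → 2 → 2 → 2.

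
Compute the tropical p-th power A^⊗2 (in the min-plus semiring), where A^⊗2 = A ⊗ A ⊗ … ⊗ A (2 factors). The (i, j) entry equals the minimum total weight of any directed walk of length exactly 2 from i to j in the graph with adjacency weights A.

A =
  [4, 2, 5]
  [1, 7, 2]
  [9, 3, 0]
A^⊗2 =
  [3, 6, 4]
  [5, 3, 2]
  [4, 3, 0]

Each entry (A^⊗2)_ij equals the minimum over all length-2 walks i = v_0 → v_1 → … → v_2 = j of Σ_t A[v_t][v_{t+1}]. For example, for (i, j) = (0, 2) we minimise over 3 possible intermediate vertex sequences; the minimum is 4, attained along the walk 0 → 1 → 2.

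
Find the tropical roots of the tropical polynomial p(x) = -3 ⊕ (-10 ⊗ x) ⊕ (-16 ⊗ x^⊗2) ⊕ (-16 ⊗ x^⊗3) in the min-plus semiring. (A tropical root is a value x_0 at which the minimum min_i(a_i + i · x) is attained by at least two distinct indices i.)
Roots: {0, 6, 7}

Each tropical root is a break point of the lower envelope of the lines y = a_i + i · x (there are 4 lines, with slopes 0, 1, ..., 3). Only the lines that attain the minimum somewhere contribute to roots; other lines are dominated. Here the surviving (envelope) indices are i = 3, i = 2, i = 1, i = 0.
Intersections between consecutive envelope lines give the roots: for adjacent envelope indices i < j the intersection is x = (a_i − a_j) / (j − i). Reading off the sorted break points: {0, 6, 7}.
Verification: at each break x_0, at least two indices attain the minimum of min_i(a_i + i · x_0).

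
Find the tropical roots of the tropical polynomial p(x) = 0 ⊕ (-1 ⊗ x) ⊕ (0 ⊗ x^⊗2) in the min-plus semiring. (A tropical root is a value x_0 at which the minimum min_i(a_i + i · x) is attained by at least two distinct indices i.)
Roots: {-1, 1}

Each tropical root is a break point of the lower envelope of the lines y = a_i + i · x (there are 3 lines, with slopes 0, 1, ..., 2). Only the lines that attain the minimum somewhere contribute to roots; other lines are dominated. Here the surviving (envelope) indices are i = 2, i = 1, i = 0.
Intersections between consecutive envelope lines give the roots: for adjacent envelope indices i < j the intersection is x = (a_i − a_j) / (j − i). Reading off the sorted break points: {-1, 1}.
Verification: at each break x_0, at least two indices attain the minimum of min_i(a_i + i · x_0).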